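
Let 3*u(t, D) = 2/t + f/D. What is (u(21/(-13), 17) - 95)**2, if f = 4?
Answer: 10425022609/1147041 ≈ 9088.6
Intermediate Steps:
u(t, D) = 2/(3*t) + 4/(3*D) (u(t, D) = (2/t + 4/D)/3 = 2/(3*t) + 4/(3*D))
(u(21/(-13), 17) - 95)**2 = ((2/(3*((21/(-13)))) + (4/3)/17) - 95)**2 = ((2/(3*((21*(-1/13)))) + (4/3)*(1/17)) - 95)**2 = ((2/(3*(-21/13)) + 4/51) - 95)**2 = (((2/3)*(-13/21) + 4/51) - 95)**2 = ((-26/63 + 4/51) - 95)**2 = (-358/1071 - 95)**2 = (-102103/1071)**2 = 10425022609/1147041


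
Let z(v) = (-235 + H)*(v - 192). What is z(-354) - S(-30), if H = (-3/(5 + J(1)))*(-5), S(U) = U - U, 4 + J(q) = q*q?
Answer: 124215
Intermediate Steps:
J(q) = -4 + q² (J(q) = -4 + q*q = -4 + q²)
S(U) = 0
H = 15/2 (H = (-3/(5 + (-4 + 1²)))*(-5) = (-3/(5 + (-4 + 1)))*(-5) = (-3/(5 - 3))*(-5) = (-3/2)*(-5) = ((½)*(-3))*(-5) = -3/2*(-5) = 15/2 ≈ 7.5000)
z(v) = 43680 - 455*v/2 (z(v) = (-235 + 15/2)*(v - 192) = -455*(-192 + v)/2 = 43680 - 455*v/2)
z(-354) - S(-30) = (43680 - 455/2*(-354)) - 1*0 = (43680 + 80535) + 0 = 124215 + 0 = 124215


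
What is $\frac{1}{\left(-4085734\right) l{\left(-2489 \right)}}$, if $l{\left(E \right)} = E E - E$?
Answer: $- \frac{1}{25321785895740} \approx -3.9492 \cdot 10^{-14}$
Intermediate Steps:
$l{\left(E \right)} = E^{2} - E$
$\frac{1}{\left(-4085734\right) l{\left(-2489 \right)}} = \frac{1}{\left(-4085734\right) \left(- 2489 \left(-1 - 2489\right)\right)} = - \frac{1}{4085734 \left(\left(-2489\right) \left(-2490\right)\right)} = - \frac{1}{4085734 \cdot 6197610} = \left(- \frac{1}{4085734}\right) \frac{1}{6197610} = - \frac{1}{25321785895740}$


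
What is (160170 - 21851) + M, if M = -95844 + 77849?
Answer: 120324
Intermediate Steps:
M = -17995
(160170 - 21851) + M = (160170 - 21851) - 17995 = 138319 - 17995 = 120324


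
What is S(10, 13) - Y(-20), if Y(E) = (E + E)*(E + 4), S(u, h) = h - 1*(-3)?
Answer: -624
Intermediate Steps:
S(u, h) = 3 + h (S(u, h) = h + 3 = 3 + h)
Y(E) = 2*E*(4 + E) (Y(E) = (2*E)*(4 + E) = 2*E*(4 + E))
S(10, 13) - Y(-20) = (3 + 13) - 2*(-20)*(4 - 20) = 16 - 2*(-20)*(-16) = 16 - 1*640 = 16 - 640 = -624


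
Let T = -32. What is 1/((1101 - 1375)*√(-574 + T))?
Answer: I*√606/166044 ≈ 0.00014826*I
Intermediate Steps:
1/((1101 - 1375)*√(-574 + T)) = 1/((1101 - 1375)*√(-574 - 32)) = 1/(-274*I*√606) = I*√606/166044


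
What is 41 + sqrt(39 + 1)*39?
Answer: 41 + 78*sqrt(10) ≈ 287.66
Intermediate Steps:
41 + sqrt(39 + 1)*39 = 41 + sqrt(40)*39 = 41 + (2*sqrt(10))*39 = 41 + 78*sqrt(10)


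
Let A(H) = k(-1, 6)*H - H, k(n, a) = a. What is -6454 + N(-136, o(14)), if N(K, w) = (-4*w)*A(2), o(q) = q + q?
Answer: -7574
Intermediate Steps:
o(q) = 2*q
A(H) = 5*H (A(H) = 6*H - H = 5*H)
N(K, w) = -40*w (N(K, w) = (-4*w)*(5*2) = -4*w*10 = -40*w)
-6454 + N(-136, o(14)) = -6454 - 80*14 = -6454 - 40*28 = -6454 - 1120 = -7574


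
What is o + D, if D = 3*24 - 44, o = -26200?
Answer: -26172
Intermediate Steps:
D = 28 (D = 72 - 44 = 28)
o + D = -26200 + 28 = -26172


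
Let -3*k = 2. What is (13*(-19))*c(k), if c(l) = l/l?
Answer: -247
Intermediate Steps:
k = -⅔ (k = -⅓*2 = -⅔ ≈ -0.66667)
c(l) = 1
(13*(-19))*c(k) = (13*(-19))*1 = -247*1 = -247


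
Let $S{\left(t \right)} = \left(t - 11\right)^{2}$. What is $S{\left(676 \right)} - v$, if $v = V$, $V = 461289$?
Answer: $-19064$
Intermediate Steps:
$S{\left(t \right)} = \left(-11 + t\right)^{2}$
$v = 461289$
$S{\left(676 \right)} - v = \left(-11 + 676\right)^{2} - 461289 = 665^{2} - 461289 = 442225 - 461289 = -19064$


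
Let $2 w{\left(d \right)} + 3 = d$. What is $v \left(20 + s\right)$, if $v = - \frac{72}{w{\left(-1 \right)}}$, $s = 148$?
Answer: $6048$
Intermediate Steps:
$w{\left(d \right)} = - \frac{3}{2} + \frac{d}{2}$
$v = 36$ ($v = - \frac{72}{- \frac{3}{2} + \frac{1}{2} \left(-1\right)} = - \frac{72}{- \frac{3}{2} - \frac{1}{2}} = - \frac{72}{-2} = \left(-72\right) \left(- \frac{1}{2}\right) = 36$)
$v \left(20 + s\right) = 36 \left(20 + 148\right) = 36 \cdot 168 = 6048$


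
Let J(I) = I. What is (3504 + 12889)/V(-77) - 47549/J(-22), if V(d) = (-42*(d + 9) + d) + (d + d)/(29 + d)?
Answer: 3183644881/1469006 ≈ 2167.2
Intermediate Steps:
V(d) = -378 - 41*d + 2*d/(29 + d) (V(d) = (-42*(9 + d) + d) + (2*d)/(29 + d) = ((-378 - 42*d) + d) + 2*d/(29 + d) = (-378 - 41*d) + 2*d/(29 + d) = -378 - 41*d + 2*d/(29 + d))
(3504 + 12889)/V(-77) - 47549/J(-22) = (3504 + 12889)/(((-10962 - 1565*(-77) - 41*(-77)²)/(29 - 77))) - 47549/(-22) = 16393/(((-10962 + 120505 - 41*5929)/(-48))) - 47549*(-1/22) = 16393/((-(-10962 + 120505 - 243089)/48)) + 47549/22 = 16393/((-1/48*(-133546))) + 47549/22 = 16393/(66773/24) + 47549/22 = 16393*(24/66773) + 47549/22 = 393432/66773 + 47549/22 = 3183644881/1469006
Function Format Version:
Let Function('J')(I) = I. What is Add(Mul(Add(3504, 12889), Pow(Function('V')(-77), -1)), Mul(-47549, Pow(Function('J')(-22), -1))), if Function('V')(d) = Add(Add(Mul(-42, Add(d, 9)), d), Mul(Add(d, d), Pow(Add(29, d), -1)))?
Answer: Rational(3183644881, 1469006) ≈ 2167.2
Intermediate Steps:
Function('V')(d) = Add(-378, Mul(-41, d), Mul(2, d, Pow(Add(29, d), -1))) (Function('V')(d) = Add(Add(Mul(-42, Add(9, d)), d), Mul(Mul(2, d), Pow(Add(29, d), -1))) = Add(Add(Add(-378, Mul(-42, d)), d), Mul(2, d, Pow(Add(29, d), -1))) = Add(Add(-378, Mul(-41, d)), Mul(2, d, Pow(Add(29, d), -1))) = Add(-378, Mul(-41, d), Mul(2, d, Pow(Add(29, d), -1))))
Add(Mul(Add(3504, 12889), Pow(Function('V')(-77), -1)), Mul(-47549, Pow(Function('J')(-22), -1))) = Add(Mul(Add(3504, 12889), Pow(Mul(Pow(Add(29, -77), -1), Add(-10962, Mul(-1565, -77), Mul(-41, Pow(-77, 2)))), -1)), Mul(-47549, Pow(-22, -1))) = Add(Mul(16393, Pow(Mul(Pow(-48, -1), Add(-10962, 120505, Mul(-41, 5929))), -1)), Mul(-47549, Rational(-1, 22))) = Add(Mul(16393, Pow(Mul(Rational(-1, 48), Add(-10962, 120505, -243089)), -1)), Rational(47549, 22)) = Add(Mul(16393, Pow(Mul(Rational(-1, 48), -133546), -1)), Rational(47549, 22)) = Add(Mul(16393, Pow(Rational(66773, 24), -1)), Rational(47549, 22)) = Add(Mul(16393, Rational(24, 66773)), Rational(47549, 22)) = Add(Rational(393432, 66773), Rational(47549, 22)) = Rational(3183644881, 1469006)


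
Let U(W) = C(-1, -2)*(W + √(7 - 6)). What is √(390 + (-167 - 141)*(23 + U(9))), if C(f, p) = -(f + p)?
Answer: I*√15934 ≈ 126.23*I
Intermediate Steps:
C(f, p) = -f - p
U(W) = 3 + 3*W (U(W) = (-1*(-1) - 1*(-2))*(W + √(7 - 6)) = (1 + 2)*(W + √1) = 3*(W + 1) = 3*(1 + W) = 3 + 3*W)
√(390 + (-167 - 141)*(23 + U(9))) = √(390 + (-167 - 141)*(23 + (3 + 3*9))) = √(390 - 308*(23 + (3 + 27))) = √(390 - 308*(23 + 30)) = √(390 - 308*53) = √(390 - 16324) = √(-15934) = I*√15934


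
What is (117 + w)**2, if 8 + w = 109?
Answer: 47524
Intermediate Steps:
w = 101 (w = -8 + 109 = 101)
(117 + w)**2 = (117 + 101)**2 = 218**2 = 47524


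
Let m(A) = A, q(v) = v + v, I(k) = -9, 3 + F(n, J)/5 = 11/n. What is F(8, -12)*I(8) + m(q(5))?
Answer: 665/8 ≈ 83.125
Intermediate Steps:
F(n, J) = -15 + 55/n (F(n, J) = -15 + 5*(11/n) = -15 + 55/n)
q(v) = 2*v
F(8, -12)*I(8) + m(q(5)) = (-15 + 55/8)*(-9) + 2*5 = (-15 + 55*(⅛))*(-9) + 10 = (-15 + 55/8)*(-9) + 10 = -65/8*(-9) + 10 = 585/8 + 10 = 665/8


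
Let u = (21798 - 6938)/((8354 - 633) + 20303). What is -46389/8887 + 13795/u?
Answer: 171747279371/6603041 ≈ 26010.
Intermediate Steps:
u = 3715/7006 (u = 14860/(7721 + 20303) = 14860/28024 = 14860*(1/28024) = 3715/7006 ≈ 0.53026)
-46389/8887 + 13795/u = -46389/8887 + 13795/(3715/7006) = -46389*1/8887 + 13795*(7006/3715) = -46389/8887 + 19329554/743 = 171747279371/6603041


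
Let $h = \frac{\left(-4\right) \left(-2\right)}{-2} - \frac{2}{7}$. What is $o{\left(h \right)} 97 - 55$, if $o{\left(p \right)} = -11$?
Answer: $-1122$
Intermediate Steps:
$h = - \frac{30}{7}$ ($h = 8 \left(- \frac{1}{2}\right) - \frac{2}{7} = -4 - \frac{2}{7} = - \frac{30}{7} \approx -4.2857$)
$o{\left(h \right)} 97 - 55 = \left(-11\right) 97 - 55 = -1067 - 55 = -1122$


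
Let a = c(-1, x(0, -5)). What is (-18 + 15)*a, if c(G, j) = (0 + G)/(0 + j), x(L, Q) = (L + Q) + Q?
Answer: -3/10 ≈ -0.30000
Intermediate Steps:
x(L, Q) = L + 2*Q
c(G, j) = G/j
a = ⅒ (a = -1/(0 + 2*(-5)) = -1/(0 - 10) = -1/(-10) = -1*(-⅒) = ⅒ ≈ 0.10000)
(-18 + 15)*a = (-18 + 15)*(⅒) = -3*⅒ = -3/10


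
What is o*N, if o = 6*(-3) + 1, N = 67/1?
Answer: -1139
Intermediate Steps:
N = 67 (N = 67*1 = 67)
o = -17 (o = -18 + 1 = -17)
o*N = -17*67 = -1139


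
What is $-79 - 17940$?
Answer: $-18019$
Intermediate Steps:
$-79 - 17940 = -18019$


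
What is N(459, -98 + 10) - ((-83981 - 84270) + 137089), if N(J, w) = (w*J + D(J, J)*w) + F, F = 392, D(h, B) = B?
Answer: -49230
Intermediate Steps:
N(J, w) = 392 + 2*J*w (N(J, w) = (w*J + J*w) + 392 = (J*w + J*w) + 392 = 2*J*w + 392 = 392 + 2*J*w)
N(459, -98 + 10) - ((-83981 - 84270) + 137089) = (392 + 2*459*(-98 + 10)) - ((-83981 - 84270) + 137089) = (392 + 2*459*(-88)) - (-168251 + 137089) = (392 - 80784) - 1*(-31162) = -80392 + 31162 = -49230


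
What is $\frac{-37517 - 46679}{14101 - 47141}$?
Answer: $\frac{3007}{1180} \approx 2.5483$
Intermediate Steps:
$\frac{-37517 - 46679}{14101 - 47141} = - \frac{84196}{-33040} = \left(-84196\right) \left(- \frac{1}{33040}\right) = \frac{3007}{1180}$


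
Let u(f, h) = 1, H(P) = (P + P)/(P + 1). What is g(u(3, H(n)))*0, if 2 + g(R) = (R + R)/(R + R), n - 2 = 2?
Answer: 0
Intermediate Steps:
n = 4 (n = 2 + 2 = 4)
H(P) = 2*P/(1 + P) (H(P) = (2*P)/(1 + P) = 2*P/(1 + P))
g(R) = -1 (g(R) = -2 + (R + R)/(R + R) = -2 + (2*R)/((2*R)) = -2 + (2*R)*(1/(2*R)) = -2 + 1 = -1)
g(u(3, H(n)))*0 = -1*0 = 0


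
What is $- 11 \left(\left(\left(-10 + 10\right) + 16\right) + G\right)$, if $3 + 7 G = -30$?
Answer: $- \frac{869}{7} \approx -124.14$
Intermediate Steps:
$G = - \frac{33}{7}$ ($G = - \frac{3}{7} + \frac{1}{7} \left(-30\right) = - \frac{3}{7} - \frac{30}{7} = - \frac{33}{7} \approx -4.7143$)
$- 11 \left(\left(\left(-10 + 10\right) + 16\right) + G\right) = - 11 \left(\left(\left(-10 + 10\right) + 16\right) - \frac{33}{7}\right) = - 11 \left(\left(0 + 16\right) - \frac{33}{7}\right) = - 11 \left(16 - \frac{33}{7}\right) = \left(-11\right) \frac{79}{7} = - \frac{869}{7}$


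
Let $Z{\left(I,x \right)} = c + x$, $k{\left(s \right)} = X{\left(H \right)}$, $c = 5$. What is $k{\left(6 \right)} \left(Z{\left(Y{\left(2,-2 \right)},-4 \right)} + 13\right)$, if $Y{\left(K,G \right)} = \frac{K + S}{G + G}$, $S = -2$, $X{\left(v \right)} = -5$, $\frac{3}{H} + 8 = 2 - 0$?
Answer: $-70$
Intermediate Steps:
$H = - \frac{1}{2}$ ($H = \frac{3}{-8 + \left(2 - 0\right)} = \frac{3}{-8 + \left(2 + 0\right)} = \frac{3}{-8 + 2} = \frac{3}{-6} = 3 \left(- \frac{1}{6}\right) = - \frac{1}{2} \approx -0.5$)
$k{\left(s \right)} = -5$
$Y{\left(K,G \right)} = \frac{-2 + K}{2 G}$ ($Y{\left(K,G \right)} = \frac{K - 2}{G + G} = \frac{-2 + K}{2 G}$)
$Z{\left(I,x \right)} = 5 + x$
$k{\left(6 \right)} \left(Z{\left(Y{\left(2,-2 \right)},-4 \right)} + 13\right) = - 5 \left(\left(5 - 4\right) + 13\right) = - 5 \left(1 + 13\right) = \left(-5\right) 14 = -70$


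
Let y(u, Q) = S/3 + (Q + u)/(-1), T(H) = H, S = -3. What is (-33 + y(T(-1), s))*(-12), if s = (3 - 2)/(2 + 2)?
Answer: 399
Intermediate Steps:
s = ¼ (s = 1/4 = 1*(¼) = ¼ ≈ 0.25000)
y(u, Q) = -1 - Q - u (y(u, Q) = -3/3 + (Q + u)/(-1) = -3*⅓ + (Q + u)*(-1) = -1 + (-Q - u) = -1 - Q - u)
(-33 + y(T(-1), s))*(-12) = (-33 + (-1 - 1*¼ - 1*(-1)))*(-12) = (-33 + (-1 - ¼ + 1))*(-12) = (-33 - ¼)*(-12) = -133/4*(-12) = 399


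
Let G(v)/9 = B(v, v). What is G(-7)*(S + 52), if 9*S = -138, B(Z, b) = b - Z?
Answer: 0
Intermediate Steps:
G(v) = 0 (G(v) = 9*(v - v) = 9*0 = 0)
S = -46/3 (S = (⅑)*(-138) = -46/3 ≈ -15.333)
G(-7)*(S + 52) = 0*(-46/3 + 52) = 0*(110/3) = 0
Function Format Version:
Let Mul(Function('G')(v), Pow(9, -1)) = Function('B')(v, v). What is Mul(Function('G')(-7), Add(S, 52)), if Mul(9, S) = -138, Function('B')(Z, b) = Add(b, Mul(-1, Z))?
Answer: 0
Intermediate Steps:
Function('G')(v) = 0 (Function('G')(v) = Mul(9, Add(v, Mul(-1, v))) = Mul(9, 0) = 0)
S = Rational(-46, 3) (S = Mul(Rational(1, 9), -138) = Rational(-46, 3) ≈ -15.333)
Mul(Function('G')(-7), Add(S, 52)) = Mul(0, Add(Rational(-46, 3), 52)) = Mul(0, Rational(110, 3)) = 0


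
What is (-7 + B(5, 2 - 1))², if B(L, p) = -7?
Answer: 196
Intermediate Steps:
(-7 + B(5, 2 - 1))² = (-7 - 7)² = (-14)² = 196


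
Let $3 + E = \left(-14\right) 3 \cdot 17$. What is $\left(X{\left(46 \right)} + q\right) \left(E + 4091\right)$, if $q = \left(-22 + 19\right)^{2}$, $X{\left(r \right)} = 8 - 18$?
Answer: $-3374$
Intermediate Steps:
$E = -717$ ($E = -3 + \left(-14\right) 3 \cdot 17 = -3 - 714 = -717$)
$X{\left(r \right)} = -10$ ($X{\left(r \right)} = 8 - 18 = -10$)
$q = 9$ ($q = \left(-3\right)^{2} = 9$)
$\left(X{\left(46 \right)} + q\right) \left(E + 4091\right) = \left(-10 + 9\right) \left(-717 + 4091\right) = \left(-1\right) 3374 = -3374$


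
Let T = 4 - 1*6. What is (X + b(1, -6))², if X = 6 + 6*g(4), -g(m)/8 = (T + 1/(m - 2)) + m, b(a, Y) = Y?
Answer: 14400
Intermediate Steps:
T = -2 (T = 4 - 6 = -2)
g(m) = 16 - 8*m - 8/(-2 + m) (g(m) = -8*((-2 + 1/(m - 2)) + m) = -8*((-2 + 1/(-2 + m)) + m) = -8*(-2 + m + 1/(-2 + m)) = 16 - 8*m - 8/(-2 + m))
X = -114 (X = 6 + 6*(8*(-5 - 1*4² + 4*4)/(-2 + 4)) = 6 + 6*(8*(-5 - 1*16 + 16)/2) = 6 + 6*(8*(½)*(-5 - 16 + 16)) = 6 + 6*(8*(½)*(-5)) = 6 + 6*(-20) = 6 - 120 = -114)
(X + b(1, -6))² = (-114 - 6)² = (-120)² = 14400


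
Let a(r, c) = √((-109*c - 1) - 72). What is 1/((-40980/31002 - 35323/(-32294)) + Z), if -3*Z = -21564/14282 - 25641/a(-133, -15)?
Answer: -9248678560118568137077898/1571525527626478429669282642773 + 183868968431970391653935558*√1562/1571525527626478429669282642773 ≈ 0.0046182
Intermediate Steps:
a(r, c) = √(-73 - 109*c) (a(r, c) = √((-1 - 109*c) - 72) = √(-73 - 109*c))
Z = 3594/7141 + 777*√1562/142 (Z = -(-21564/14282 - 25641/√(-73 - 109*(-15)))/3 = -(-21564*1/14282 - 25641/√(-73 + 1635))/3 = -(-10782/7141 - 25641*√1562/1562)/3 = -(-10782/7141 - 2331*√1562/142)/3 = 3594/7141 + 777*√1562/142 ≈ 216.76)
1/((-40980/31002 - 35323/(-32294)) + Z) = 1/((-40980/31002 - 35323/(-32294)) + (3594/7141 + 777*√1562/142)) = 1/((-40980*1/31002 - 35323*(-1/32294)) + (3594/7141 + 777*√1562/142)) = 1/((-6830/5167 + 35323/32294) + (3594/7141 + 777*√1562/142)) = 1/(-38054079/166863098 + (3594/7141 + 777*√1562/142)) = 1/(327961796073/1191569382818 + 777*√1562/142)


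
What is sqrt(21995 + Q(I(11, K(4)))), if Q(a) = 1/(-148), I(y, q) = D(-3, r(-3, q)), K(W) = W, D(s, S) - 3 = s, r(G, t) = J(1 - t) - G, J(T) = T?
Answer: sqrt(120444583)/74 ≈ 148.31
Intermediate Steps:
r(G, t) = 1 - G - t (r(G, t) = (1 - t) - G = 1 - G - t)
D(s, S) = 3 + s
I(y, q) = 0 (I(y, q) = 3 - 3 = 0)
Q(a) = -1/148
sqrt(21995 + Q(I(11, K(4)))) = sqrt(21995 - 1/148) = sqrt(3255259/148) = sqrt(120444583)/74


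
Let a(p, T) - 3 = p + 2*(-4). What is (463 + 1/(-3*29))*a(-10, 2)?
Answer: -201400/29 ≈ -6944.8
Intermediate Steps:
a(p, T) = -5 + p (a(p, T) = 3 + (p + 2*(-4)) = 3 + (p - 8) = 3 + (-8 + p) = -5 + p)
(463 + 1/(-3*29))*a(-10, 2) = (463 + 1/(-3*29))*(-5 - 10) = (463 + 1/(-87))*(-15) = (463 - 1/87)*(-15) = (40280/87)*(-15) = -201400/29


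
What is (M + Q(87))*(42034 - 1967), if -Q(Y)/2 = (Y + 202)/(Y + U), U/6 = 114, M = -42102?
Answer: -1300623701740/771 ≈ -1.6869e+9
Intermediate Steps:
U = 684 (U = 6*114 = 684)
Q(Y) = -2*(202 + Y)/(684 + Y) (Q(Y) = -2*(Y + 202)/(Y + 684) = -2*(202 + Y)/(684 + Y))
(M + Q(87))*(42034 - 1967) = (-42102 + 2*(-202 - 1*87)/(684 + 87))*(42034 - 1967) = (-42102 + 2*(-202 - 87)/771)*40067 = (-42102 + 2*(1/771)*(-289))*40067 = (-42102 - 578/771)*40067 = -32461220/771*40067 = -1300623701740/771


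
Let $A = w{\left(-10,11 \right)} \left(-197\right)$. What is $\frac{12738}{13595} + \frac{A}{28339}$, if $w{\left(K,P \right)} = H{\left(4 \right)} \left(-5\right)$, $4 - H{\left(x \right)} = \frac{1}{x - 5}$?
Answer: $\frac{427937557}{385268705} \approx 1.1108$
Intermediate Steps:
$H{\left(x \right)} = 4 - \frac{1}{-5 + x}$ ($H{\left(x \right)} = 4 - \frac{1}{x - 5} = 4 - \frac{1}{-5 + x}$)
$w{\left(K,P \right)} = -25$ ($w{\left(K,P \right)} = \frac{-21 + 4 \cdot 4}{-5 + 4} \left(-5\right) = \frac{-21 + 16}{-1} \left(-5\right) = \left(-1\right) \left(-5\right) \left(-5\right) = 5 \left(-5\right) = -25$)
$A = 4925$ ($A = \left(-25\right) \left(-197\right) = 4925$)
$\frac{12738}{13595} + \frac{A}{28339} = \frac{12738}{13595} + \frac{4925}{28339} = \frac{427937557}{385268705}$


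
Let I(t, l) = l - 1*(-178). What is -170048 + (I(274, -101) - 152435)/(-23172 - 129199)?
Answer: -25910231450/152371 ≈ -1.7005e+5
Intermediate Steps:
I(t, l) = 178 + l (I(t, l) = l + 178 = 178 + l)
-170048 + (I(274, -101) - 152435)/(-23172 - 129199) = -170048 + ((178 - 101) - 152435)/(-23172 - 129199) = -170048 + (77 - 152435)/(-152371) = -170048 - 152358*(-1/152371) = -170048 + 152358/152371 = -25910231450/152371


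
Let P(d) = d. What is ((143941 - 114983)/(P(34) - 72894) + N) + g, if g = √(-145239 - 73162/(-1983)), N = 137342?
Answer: 5003354581/36430 + 5*I*√22839065673/1983 ≈ 1.3734e+5 + 381.05*I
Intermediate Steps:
g = 5*I*√22839065673/1983 (g = √(-145239 - 73162*(-1/1983)) = √(-145239 + 73162/1983) = √(-287935775/1983) = 5*I*√22839065673/1983 ≈ 381.05*I)
((143941 - 114983)/(P(34) - 72894) + N) + g = ((143941 - 114983)/(34 - 72894) + 137342) + 5*I*√22839065673/1983 = (28958/(-72860) + 137342) + 5*I*√22839065673/1983 = (28958*(-1/72860) + 137342) + 5*I*√22839065673/1983 = (-14479/36430 + 137342) + 5*I*√22839065673/1983 = 5003354581/36430 + 5*I*√22839065673/1983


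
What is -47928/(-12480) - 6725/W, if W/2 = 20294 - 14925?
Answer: 53097/16520 ≈ 3.2141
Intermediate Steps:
W = 10738 (W = 2*(20294 - 14925) = 2*5369 = 10738)
-47928/(-12480) - 6725/W = -47928/(-12480) - 6725/10738 = -47928*(-1/12480) - 6725*1/10738 = 1997/520 - 6725/10738 = 53097/16520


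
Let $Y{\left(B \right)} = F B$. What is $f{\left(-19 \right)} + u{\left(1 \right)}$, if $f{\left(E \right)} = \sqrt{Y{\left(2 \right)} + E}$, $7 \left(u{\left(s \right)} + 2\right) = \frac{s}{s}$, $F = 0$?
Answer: $- \frac{13}{7} + i \sqrt{19} \approx -1.8571 + 4.3589 i$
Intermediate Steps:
$u{\left(s \right)} = - \frac{13}{7}$ ($u{\left(s \right)} = -2 + \frac{s \frac{1}{s}}{7} = -2 + \frac{1}{7} \cdot 1 = -2 + \frac{1}{7} = - \frac{13}{7}$)
$Y{\left(B \right)} = 0$ ($Y{\left(B \right)} = 0 B = 0$)
$f{\left(E \right)} = \sqrt{E}$ ($f{\left(E \right)} = \sqrt{0 + E} = \sqrt{E}$)
$f{\left(-19 \right)} + u{\left(1 \right)} = \sqrt{-19} - \frac{13}{7} = i \sqrt{19} - \frac{13}{7} = - \frac{13}{7} + i \sqrt{19}$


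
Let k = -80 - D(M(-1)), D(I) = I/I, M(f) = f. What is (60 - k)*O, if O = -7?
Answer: -987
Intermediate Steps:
D(I) = 1
k = -81 (k = -80 - 1*1 = -80 - 1 = -81)
(60 - k)*O = (60 - 1*(-81))*(-7) = (60 + 81)*(-7) = 141*(-7) = -987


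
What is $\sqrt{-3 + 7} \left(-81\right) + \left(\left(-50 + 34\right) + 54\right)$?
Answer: $-124$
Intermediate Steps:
$\sqrt{-3 + 7} \left(-81\right) + \left(\left(-50 + 34\right) + 54\right) = \sqrt{4} \left(-81\right) + \left(-16 + 54\right) = 2 \left(-81\right) + 38 = -162 + 38 = -124$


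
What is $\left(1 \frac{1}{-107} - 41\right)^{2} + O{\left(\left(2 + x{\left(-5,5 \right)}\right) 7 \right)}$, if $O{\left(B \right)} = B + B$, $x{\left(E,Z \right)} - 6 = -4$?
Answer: $\frac{19895688}{11449} \approx 1737.8$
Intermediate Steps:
$x{\left(E,Z \right)} = 2$ ($x{\left(E,Z \right)} = 6 - 4 = 2$)
$O{\left(B \right)} = 2 B$
$\left(1 \frac{1}{-107} - 41\right)^{2} + O{\left(\left(2 + x{\left(-5,5 \right)}\right) 7 \right)} = \left(1 \frac{1}{-107} - 41\right)^{2} + 2 \left(2 + 2\right) 7 = \left(1 \left(- \frac{1}{107}\right) - 41\right)^{2} + 2 \cdot 4 \cdot 7 = \left(- \frac{1}{107} - 41\right)^{2} + 2 \cdot 28 = \left(- \frac{4388}{107}\right)^{2} + 56 = \frac{19254544}{11449} + 56 = \frac{19895688}{11449}$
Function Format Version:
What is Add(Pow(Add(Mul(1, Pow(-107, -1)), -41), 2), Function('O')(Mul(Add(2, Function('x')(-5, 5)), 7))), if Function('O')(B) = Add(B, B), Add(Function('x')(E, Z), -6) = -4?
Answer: Rational(19895688, 11449) ≈ 1737.8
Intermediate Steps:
Function('x')(E, Z) = 2 (Function('x')(E, Z) = Add(6, -4) = 2)
Function('O')(B) = Mul(2, B)
Add(Pow(Add(Mul(1, Pow(-107, -1)), -41), 2), Function('O')(Mul(Add(2, Function('x')(-5, 5)), 7))) = Add(Pow(Add(Mul(1, Pow(-107, -1)), -41), 2), Mul(2, Mul(Add(2, 2), 7))) = Add(Pow(Add(Mul(1, Rational(-1, 107)), -41), 2), Mul(2, Mul(4, 7))) = Add(Pow(Add(Rational(-1, 107), -41), 2), Mul(2, 28)) = Add(Pow(Rational(-4388, 107), 2), 56) = Add(Rational(19254544, 11449), 56) = Rational(19895688, 11449)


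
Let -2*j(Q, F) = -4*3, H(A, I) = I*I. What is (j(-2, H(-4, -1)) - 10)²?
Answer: 16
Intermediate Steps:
H(A, I) = I²
j(Q, F) = 6 (j(Q, F) = -(-2)*3 = -½*(-12) = 6)
(j(-2, H(-4, -1)) - 10)² = (6 - 10)² = (-4)² = 16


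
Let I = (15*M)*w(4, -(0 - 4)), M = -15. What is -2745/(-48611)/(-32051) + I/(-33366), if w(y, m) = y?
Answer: 233689409205/8664211286321 ≈ 0.026972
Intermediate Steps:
I = -900 (I = (15*(-15))*4 = -225*4 = -900)
-2745/(-48611)/(-32051) + I/(-33366) = -2745/(-48611)/(-32051) - 900/(-33366) = -2745*(-1/48611)*(-1/32051) - 900*(-1/33366) = (2745/48611)*(-1/32051) + 150/5561 = -2745/1558031161 + 150/5561 = 233689409205/8664211286321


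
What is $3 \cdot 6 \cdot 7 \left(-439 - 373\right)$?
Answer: $-102312$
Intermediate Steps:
$3 \cdot 6 \cdot 7 \left(-439 - 373\right) = 18 \cdot 7 \left(-812\right) = 126 \left(-812\right) = -102312$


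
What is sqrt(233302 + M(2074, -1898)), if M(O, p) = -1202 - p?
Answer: sqrt(233998) ≈ 483.73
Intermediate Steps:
sqrt(233302 + M(2074, -1898)) = sqrt(233302 + (-1202 - 1*(-1898))) = sqrt(233302 + (-1202 + 1898)) = sqrt(233302 + 696) = sqrt(233998)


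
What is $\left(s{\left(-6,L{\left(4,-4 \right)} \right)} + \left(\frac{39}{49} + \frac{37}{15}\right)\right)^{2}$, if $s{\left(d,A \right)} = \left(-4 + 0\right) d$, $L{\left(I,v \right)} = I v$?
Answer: $\frac{401521444}{540225} \approx 743.25$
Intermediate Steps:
$s{\left(d,A \right)} = - 4 d$
$\left(s{\left(-6,L{\left(4,-4 \right)} \right)} + \left(\frac{39}{49} + \frac{37}{15}\right)\right)^{2} = \left(\left(-4\right) \left(-6\right) + \left(\frac{39}{49} + \frac{37}{15}\right)\right)^{2} = \left(24 + \left(39 \cdot \frac{1}{49} + 37 \cdot \frac{1}{15}\right)\right)^{2} = \left(24 + \left(\frac{39}{49} + \frac{37}{15}\right)\right)^{2} = \left(24 + \frac{2398}{735}\right)^{2} = \left(\frac{20038}{735}\right)^{2} = \frac{401521444}{540225}$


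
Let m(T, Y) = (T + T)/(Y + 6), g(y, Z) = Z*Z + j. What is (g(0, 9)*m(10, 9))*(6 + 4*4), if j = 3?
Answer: 2464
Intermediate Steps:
g(y, Z) = 3 + Z**2 (g(y, Z) = Z*Z + 3 = Z**2 + 3 = 3 + Z**2)
m(T, Y) = 2*T/(6 + Y) (m(T, Y) = (2*T)/(6 + Y) = 2*T/(6 + Y))
(g(0, 9)*m(10, 9))*(6 + 4*4) = ((3 + 9**2)*(2*10/(6 + 9)))*(6 + 4*4) = ((3 + 81)*(2*10/15))*(6 + 16) = (84*(2*10*(1/15)))*22 = (84*(4/3))*22 = 112*22 = 2464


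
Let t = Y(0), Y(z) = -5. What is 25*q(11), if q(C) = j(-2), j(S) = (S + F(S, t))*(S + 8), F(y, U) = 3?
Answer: 150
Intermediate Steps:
t = -5
j(S) = (3 + S)*(8 + S) (j(S) = (S + 3)*(S + 8) = (3 + S)*(8 + S))
q(C) = 6 (q(C) = 24 + (-2)² + 11*(-2) = 24 + 4 - 22 = 6)
25*q(11) = 25*6 = 150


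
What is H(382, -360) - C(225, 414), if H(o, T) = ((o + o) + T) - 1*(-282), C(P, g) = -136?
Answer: 822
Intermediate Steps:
H(o, T) = 282 + T + 2*o (H(o, T) = (2*o + T) + 282 = (T + 2*o) + 282 = 282 + T + 2*o)
H(382, -360) - C(225, 414) = (282 - 360 + 2*382) - 1*(-136) = (282 - 360 + 764) + 136 = 686 + 136 = 822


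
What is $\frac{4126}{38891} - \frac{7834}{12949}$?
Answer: $- \frac{251244520}{503599559} \approx -0.4989$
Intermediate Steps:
$\frac{4126}{38891} - \frac{7834}{12949} = - \frac{251244520}{503599559}$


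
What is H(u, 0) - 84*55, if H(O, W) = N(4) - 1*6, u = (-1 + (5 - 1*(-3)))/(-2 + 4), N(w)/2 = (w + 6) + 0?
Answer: -4606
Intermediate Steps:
N(w) = 12 + 2*w (N(w) = 2*((w + 6) + 0) = 2*((6 + w) + 0) = 2*(6 + w) = 12 + 2*w)
u = 7/2 (u = (-1 + (5 + 3))/2 = (-1 + 8)*(½) = 7*(½) = 7/2 ≈ 3.5000)
H(O, W) = 14 (H(O, W) = (12 + 2*4) - 1*6 = (12 + 8) - 6 = 20 - 6 = 14)
H(u, 0) - 84*55 = 14 - 84*55 = 14 - 4620 = -4606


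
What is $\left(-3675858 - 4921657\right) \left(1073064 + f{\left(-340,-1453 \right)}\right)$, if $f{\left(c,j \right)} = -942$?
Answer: $-9217584976830$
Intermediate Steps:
$\left(-3675858 - 4921657\right) \left(1073064 + f{\left(-340,-1453 \right)}\right) = \left(-3675858 - 4921657\right) \left(1073064 - 942\right) = \left(-8597515\right) 1072122 = -9217584976830$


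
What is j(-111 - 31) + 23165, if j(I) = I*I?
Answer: 43329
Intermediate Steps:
j(I) = I**2
j(-111 - 31) + 23165 = (-111 - 31)**2 + 23165 = (-142)**2 + 23165 = 20164 + 23165 = 43329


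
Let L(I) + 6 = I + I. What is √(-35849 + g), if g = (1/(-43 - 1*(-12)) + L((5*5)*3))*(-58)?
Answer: I*√42475363/31 ≈ 210.24*I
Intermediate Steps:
L(I) = -6 + 2*I (L(I) = -6 + (I + I) = -6 + 2*I)
g = -258854/31 (g = (1/(-43 - 1*(-12)) + (-6 + 2*((5*5)*3)))*(-58) = (1/(-43 + 12) + (-6 + 2*(25*3)))*(-58) = (1/(-31) + (-6 + 2*75))*(-58) = (-1/31 + (-6 + 150))*(-58) = (-1/31 + 144)*(-58) = (4463/31)*(-58) = -258854/31 ≈ -8350.1)
√(-35849 + g) = √(-35849 - 258854/31) = √(-1370173/31) = I*√42475363/31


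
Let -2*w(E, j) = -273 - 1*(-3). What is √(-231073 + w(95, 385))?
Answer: I*√230938 ≈ 480.56*I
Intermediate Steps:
w(E, j) = 135 (w(E, j) = -(-273 - 1*(-3))/2 = -(-273 + 3)/2 = -½*(-270) = 135)
√(-231073 + w(95, 385)) = √(-231073 + 135) = √(-230938) = I*√230938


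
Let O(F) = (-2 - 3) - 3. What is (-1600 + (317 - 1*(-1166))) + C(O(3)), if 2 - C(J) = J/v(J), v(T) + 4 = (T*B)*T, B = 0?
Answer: -117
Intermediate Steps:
v(T) = -4 (v(T) = -4 + (T*0)*T = -4 + 0*T = -4 + 0 = -4)
O(F) = -8 (O(F) = -5 - 3 = -8)
C(J) = 2 + J/4 (C(J) = 2 - J/(-4) = 2 - J*(-1)/4 = 2 - (-1)*J/4 = 2 + J/4)
(-1600 + (317 - 1*(-1166))) + C(O(3)) = (-1600 + (317 - 1*(-1166))) + (2 + (1/4)*(-8)) = (-1600 + (317 + 1166)) + (2 - 2) = (-1600 + 1483) + 0 = -117 + 0 = -117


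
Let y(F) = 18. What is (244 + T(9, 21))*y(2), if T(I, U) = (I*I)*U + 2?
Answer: 35046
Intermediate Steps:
T(I, U) = 2 + U*I² (T(I, U) = I²*U + 2 = U*I² + 2 = 2 + U*I²)
(244 + T(9, 21))*y(2) = (244 + (2 + 21*9²))*18 = (244 + (2 + 21*81))*18 = (244 + (2 + 1701))*18 = (244 + 1703)*18 = 1947*18 = 35046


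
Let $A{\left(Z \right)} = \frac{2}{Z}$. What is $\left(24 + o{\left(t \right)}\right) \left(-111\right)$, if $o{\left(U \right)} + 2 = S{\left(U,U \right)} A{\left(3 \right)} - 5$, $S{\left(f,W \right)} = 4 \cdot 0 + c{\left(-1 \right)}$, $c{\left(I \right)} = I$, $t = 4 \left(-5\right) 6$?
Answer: $-1813$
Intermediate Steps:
$t = -120$ ($t = \left(-20\right) 6 = -120$)
$S{\left(f,W \right)} = -1$ ($S{\left(f,W \right)} = 4 \cdot 0 - 1 = 0 - 1 = -1$)
$o{\left(U \right)} = - \frac{23}{3}$ ($o{\left(U \right)} = -2 - \left(5 + \frac{2}{3}\right) = -2 - \left(5 + 2 \cdot \frac{1}{3}\right) = -2 - \frac{17}{3} = - \frac{23}{3}$)
$\left(24 + o{\left(t \right)}\right) \left(-111\right) = \left(24 - \frac{23}{3}\right) \left(-111\right) = \frac{49}{3} \left(-111\right) = -1813$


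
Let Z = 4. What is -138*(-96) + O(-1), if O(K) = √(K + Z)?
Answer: 13248 + √3 ≈ 13250.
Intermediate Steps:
O(K) = √(4 + K) (O(K) = √(K + 4) = √(4 + K))
-138*(-96) + O(-1) = -138*(-96) + √(4 - 1) = 13248 + √3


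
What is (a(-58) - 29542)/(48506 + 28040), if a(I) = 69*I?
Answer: -16772/38273 ≈ -0.43822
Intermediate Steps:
(a(-58) - 29542)/(48506 + 28040) = (69*(-58) - 29542)/(48506 + 28040) = (-4002 - 29542)/76546 = -33544*1/76546 = -16772/38273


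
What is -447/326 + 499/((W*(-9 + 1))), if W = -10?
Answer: 63457/13040 ≈ 4.8663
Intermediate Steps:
-447/326 + 499/((W*(-9 + 1))) = -447/326 + 499/((-10*(-9 + 1))) = -447*1/326 + 499/((-10*(-8))) = -447/326 + 499/80 = 63457/13040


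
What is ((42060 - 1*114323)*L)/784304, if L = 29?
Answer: -2095627/784304 ≈ -2.6720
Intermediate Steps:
((42060 - 1*114323)*L)/784304 = ((42060 - 1*114323)*29)/784304 = ((42060 - 114323)*29)*(1/784304) = -72263*29*(1/784304) = -2095627*1/784304 = -2095627/784304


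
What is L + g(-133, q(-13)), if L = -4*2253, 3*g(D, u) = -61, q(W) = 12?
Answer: -27097/3 ≈ -9032.3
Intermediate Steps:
g(D, u) = -61/3 (g(D, u) = (⅓)*(-61) = -61/3)
L = -9012
L + g(-133, q(-13)) = -9012 - 61/3 = -27097/3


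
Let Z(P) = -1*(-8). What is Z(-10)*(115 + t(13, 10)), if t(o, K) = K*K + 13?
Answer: 1824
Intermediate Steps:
Z(P) = 8
t(o, K) = 13 + K² (t(o, K) = K² + 13 = 13 + K²)
Z(-10)*(115 + t(13, 10)) = 8*(115 + (13 + 10²)) = 8*(115 + (13 + 100)) = 8*(115 + 113) = 8*228 = 1824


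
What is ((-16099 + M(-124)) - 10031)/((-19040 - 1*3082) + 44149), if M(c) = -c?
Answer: -26006/22027 ≈ -1.1806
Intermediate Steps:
((-16099 + M(-124)) - 10031)/((-19040 - 1*3082) + 44149) = ((-16099 - 1*(-124)) - 10031)/((-19040 - 1*3082) + 44149) = ((-16099 + 124) - 10031)/((-19040 - 3082) + 44149) = (-15975 - 10031)/(-22122 + 44149) = -26006/22027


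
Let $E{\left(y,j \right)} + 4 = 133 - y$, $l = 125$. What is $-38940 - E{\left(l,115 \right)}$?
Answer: $-38944$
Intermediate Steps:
$E{\left(y,j \right)} = 129 - y$ ($E{\left(y,j \right)} = -4 - \left(-133 + y\right) = 129 - y$)
$-38940 - E{\left(l,115 \right)} = -38940 - \left(129 - 125\right) = -38940 - 4 = -38944$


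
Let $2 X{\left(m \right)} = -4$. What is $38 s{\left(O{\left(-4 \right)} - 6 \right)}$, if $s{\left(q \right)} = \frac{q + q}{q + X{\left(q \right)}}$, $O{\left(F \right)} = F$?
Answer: $\frac{190}{3} \approx 63.333$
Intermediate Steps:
$X{\left(m \right)} = -2$ ($X{\left(m \right)} = \frac{1}{2} \left(-4\right) = -2$)
$s{\left(q \right)} = \frac{2 q}{-2 + q}$ ($s{\left(q \right)} = \frac{q + q}{q - 2} = \frac{2 q}{-2 + q}$)
$38 s{\left(O{\left(-4 \right)} - 6 \right)} = 38 \frac{2 \left(-4 - 6\right)}{-2 - 10} = 38 \cdot 2 \left(-10\right) \frac{1}{-2 - 10} = 38 \cdot 2 \left(-10\right) \frac{1}{-12} = 38 \cdot 2 \left(-10\right) \left(- \frac{1}{12}\right) = 38 \cdot \frac{5}{3} = \frac{190}{3}$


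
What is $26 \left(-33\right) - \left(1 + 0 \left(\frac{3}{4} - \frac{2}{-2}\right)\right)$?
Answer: $-859$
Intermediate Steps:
$26 \left(-33\right) - \left(1 + 0 \left(\frac{3}{4} - \frac{2}{-2}\right)\right) = -858 - \left(1 + 0 \left(3 \cdot \frac{1}{4} - -1\right)\right) = -858 - \left(1 + 0 \left(\frac{3}{4} + 1\right)\right) = -858 + \left(-1 + 0 \cdot \frac{7}{4}\right) = -858 + \left(-1 + 0\right) = -858 - 1 = -859$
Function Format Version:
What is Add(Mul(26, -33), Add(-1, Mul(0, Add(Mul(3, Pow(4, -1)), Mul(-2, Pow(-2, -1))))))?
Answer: -859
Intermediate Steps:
Add(Mul(26, -33), Add(-1, Mul(0, Add(Mul(3, Pow(4, -1)), Mul(-2, Pow(-2, -1)))))) = Add(-858, Add(-1, Mul(0, Add(Mul(3, Rational(1, 4)), Mul(-2, Rational(-1, 2)))))) = Add(-858, Add(-1, Mul(0, Add(Rational(3, 4), 1)))) = Add(-858, Add(-1, Mul(0, Rational(7, 4)))) = Add(-858, Add(-1, 0)) = Add(-858, -1) = -859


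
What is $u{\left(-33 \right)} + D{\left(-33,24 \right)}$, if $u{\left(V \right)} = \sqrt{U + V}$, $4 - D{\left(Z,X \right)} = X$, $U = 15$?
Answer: $-20 + 3 i \sqrt{2} \approx -20.0 + 4.2426 i$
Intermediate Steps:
$D{\left(Z,X \right)} = 4 - X$
$u{\left(V \right)} = \sqrt{15 + V}$
$u{\left(-33 \right)} + D{\left(-33,24 \right)} = \sqrt{15 - 33} + \left(4 - 24\right) = \sqrt{-18} + \left(4 - 24\right) = 3 i \sqrt{2} - 20 = -20 + 3 i \sqrt{2}$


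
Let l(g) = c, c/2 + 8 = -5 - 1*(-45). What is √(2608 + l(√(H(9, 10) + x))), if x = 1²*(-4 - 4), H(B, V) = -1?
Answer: 4*√167 ≈ 51.691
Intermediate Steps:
x = -8 (x = 1*(-8) = -8)
c = 64 (c = -16 + 2*(-5 - 1*(-45)) = -16 + 2*(-5 + 45) = -16 + 2*40 = -16 + 80 = 64)
l(g) = 64
√(2608 + l(√(H(9, 10) + x))) = √(2608 + 64) = √2672 = 4*√167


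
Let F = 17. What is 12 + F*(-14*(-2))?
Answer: 488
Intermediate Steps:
12 + F*(-14*(-2)) = 12 + 17*(-14*(-2)) = 12 + 17*28 = 12 + 476 = 488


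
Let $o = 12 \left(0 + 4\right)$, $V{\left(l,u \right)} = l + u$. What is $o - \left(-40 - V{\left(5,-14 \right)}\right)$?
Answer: $79$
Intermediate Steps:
$o = 48$ ($o = 12 \cdot 4 = 48$)
$o - \left(-40 - V{\left(5,-14 \right)}\right) = 48 - \left(-40 - \left(5 - 14\right)\right) = 48 - \left(-40 - -9\right) = 48 - \left(-40 + 9\right) = 48 - -31 = 48 + 31 = 79$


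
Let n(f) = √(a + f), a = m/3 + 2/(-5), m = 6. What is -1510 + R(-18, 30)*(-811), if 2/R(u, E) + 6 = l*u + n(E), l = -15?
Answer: -264053630/174161 + 811*√790/174161 ≈ -1516.0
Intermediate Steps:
a = 8/5 (a = 6/3 + 2/(-5) = 6*(⅓) + 2*(-⅕) = 2 - ⅖ = 8/5 ≈ 1.6000)
n(f) = √(8/5 + f)
R(u, E) = 2/(-6 - 15*u + √(40 + 25*E)/5) (R(u, E) = 2/(-6 + (-15*u + √(40 + 25*E)/5)) = 2/(-6 - 15*u + √(40 + 25*E)/5))
-1510 + R(-18, 30)*(-811) = -1510 - 10/(30 + 75*(-18) - √5*√(8 + 5*30))*(-811) = -1510 - 10/(30 - 1350 - √5*√(8 + 150))*(-811) = -1510 - 10/(30 - 1350 - √5*√158)*(-811) = -1510 - 10/(30 - 1350 - √790)*(-811) = -1510 - 10/(-1320 - √790)*(-811) = -1510 + 8110/(-1320 - √790)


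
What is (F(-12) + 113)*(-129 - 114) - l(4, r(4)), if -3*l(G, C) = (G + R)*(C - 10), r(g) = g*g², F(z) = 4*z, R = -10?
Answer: -15903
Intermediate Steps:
r(g) = g³
l(G, C) = -(-10 + C)*(-10 + G)/3 (l(G, C) = -(G - 10)*(C - 10)/3 = -(-10 + G)*(-10 + C)/3 = -(-10 + C)*(-10 + G)/3)
(F(-12) + 113)*(-129 - 114) - l(4, r(4)) = (4*(-12) + 113)*(-129 - 114) - (-100/3 + (10/3)*4³ + (10/3)*4 - ⅓*4³*4) = (-48 + 113)*(-243) - (-100/3 + (10/3)*64 + 40/3 - ⅓*64*4) = 65*(-243) - (-100/3 + 640/3 + 40/3 - 256/3) = -15795 - 1*108 = -15795 - 108 = -15903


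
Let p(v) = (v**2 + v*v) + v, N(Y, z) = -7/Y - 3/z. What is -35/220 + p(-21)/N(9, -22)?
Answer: -7501921/5588 ≈ -1342.5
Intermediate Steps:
p(v) = v + 2*v**2 (p(v) = (v**2 + v**2) + v = 2*v**2 + v = v + 2*v**2)
-35/220 + p(-21)/N(9, -22) = -35/220 + (-21*(1 + 2*(-21)))/(-7/9 - 3/(-22)) = -35*1/220 + (-21*(1 - 42))/(-7*1/9 - 3*(-1/22)) = -7/44 + (-21*(-41))/(-7/9 + 3/22) = -7/44 + 861/(-127/198) = -7/44 + 861*(-198/127) = -7/44 - 170478/127 = -7501921/5588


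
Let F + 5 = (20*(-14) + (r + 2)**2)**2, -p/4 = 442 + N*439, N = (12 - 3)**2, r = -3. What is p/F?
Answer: -36001/19459 ≈ -1.8501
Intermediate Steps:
N = 81 (N = 9**2 = 81)
p = -144004 (p = -4*(442 + 81*439) = -4*(442 + 35559) = -4*36001 = -144004)
F = 77836 (F = -5 + (20*(-14) + (-3 + 2)**2)**2 = -5 + (-280 + (-1)**2)**2 = -5 + (-280 + 1)**2 = -5 + (-279)**2 = -5 + 77841 = 77836)
p/F = -144004/77836 = -144004*1/77836 = -36001/19459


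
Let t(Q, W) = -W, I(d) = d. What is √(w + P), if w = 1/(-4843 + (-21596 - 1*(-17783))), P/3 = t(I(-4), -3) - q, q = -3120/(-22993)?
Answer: √21273585846190547/49756852 ≈ 2.9313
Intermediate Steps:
q = 3120/22993 (q = -3120*(-1/22993) = 3120/22993 ≈ 0.13569)
P = 197577/22993 (P = 3*(-1*(-3) - 1*3120/22993) = 3*(3 - 3120/22993) = 3*(65859/22993) = 197577/22993 ≈ 8.5929)
w = -1/8656 (w = 1/(-4843 + (-21596 + 17783)) = 1/(-4843 - 3813) = 1/(-8656) = -1/8656 ≈ -0.00011553)
√(w + P) = √(-1/8656 + 197577/22993) = √(1710203519/199027408) = √21273585846190547/49756852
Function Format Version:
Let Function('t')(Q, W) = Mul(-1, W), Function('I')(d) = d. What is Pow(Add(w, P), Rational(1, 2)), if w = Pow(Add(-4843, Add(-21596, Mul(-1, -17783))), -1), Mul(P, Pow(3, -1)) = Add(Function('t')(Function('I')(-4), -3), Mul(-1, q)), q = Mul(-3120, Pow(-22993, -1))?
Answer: Mul(Rational(1, 49756852), Pow(21273585846190547, Rational(1, 2))) ≈ 2.9313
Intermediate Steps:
q = Rational(3120, 22993) (q = Mul(-3120, Rational(-1, 22993)) = Rational(3120, 22993) ≈ 0.13569)
P = Rational(197577, 22993) (P = Mul(3, Add(Mul(-1, -3), Mul(-1, Rational(3120, 22993)))) = Mul(3, Add(3, Rational(-3120, 22993))) = Mul(3, Rational(65859, 22993)) = Rational(197577, 22993) ≈ 8.5929)
w = Rational(-1, 8656) (w = Pow(Add(-4843, Add(-21596, 17783)), -1) = Pow(Add(-4843, -3813), -1) = Pow(-8656, -1) = Rational(-1, 8656) ≈ -0.00011553)
Pow(Add(w, P), Rational(1, 2)) = Pow(Add(Rational(-1, 8656), Rational(197577, 22993)), Rational(1, 2)) = Pow(Rational(1710203519, 199027408), Rational(1, 2)) = Mul(Rational(1, 49756852), Pow(21273585846190547, Rational(1, 2)))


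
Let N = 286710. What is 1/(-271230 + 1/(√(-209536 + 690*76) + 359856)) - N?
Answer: 2*(-77764353301*√39274 + 13991984560598973*I)/(-97603742879*I + 542460*√39274) ≈ -2.8671e+5 - 1.1921e-7*I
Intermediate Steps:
1/(-271230 + 1/(√(-209536 + 690*76) + 359856)) - N = 1/(-271230 + 1/(√(-209536 + 690*76) + 359856)) - 1*286710 = 1/(-271230 + 1/(√(-209536 + 52440) + 359856)) - 286710 = 1/(-271230 + 1/(√(-157096) + 359856)) - 286710 = 1/(-271230 + 1/(2*I*√39274 + 359856)) - 286710 = 1/(-271230 + 1/(359856 + 2*I*√39274)) - 286710 = -286710 + 1/(-271230 + 1/(359856 + 2*I*√39274))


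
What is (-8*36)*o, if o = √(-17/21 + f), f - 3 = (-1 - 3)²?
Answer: -96*√8022/7 ≈ -1228.3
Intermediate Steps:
f = 19 (f = 3 + (-1 - 3)² = 3 + (-4)² = 3 + 16 = 19)
o = √8022/21 (o = √(-17/21 + 19) = √(382/21) = √8022/21 ≈ 4.2650)
(-8*36)*o = (-8*36)*(√8022/21) = -96*√8022/7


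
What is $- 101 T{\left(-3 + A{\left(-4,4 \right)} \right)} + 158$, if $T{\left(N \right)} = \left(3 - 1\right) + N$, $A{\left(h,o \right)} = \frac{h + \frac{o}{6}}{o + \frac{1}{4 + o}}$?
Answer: $\frac{33721}{99} \approx 340.62$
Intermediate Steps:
$A{\left(h,o \right)} = \frac{h + \frac{o}{6}}{o + \frac{1}{4 + o}}$ ($A{\left(h,o \right)} = \frac{h + o \frac{1}{6}}{o + \frac{1}{4 + o}} = \frac{h + \frac{o}{6}}{o + \frac{1}{4 + o}}$)
$T{\left(N \right)} = 2 + N$
$- 101 T{\left(-3 + A{\left(-4,4 \right)} \right)} + 158 = - 101 \left(2 - \left(3 - \frac{4^{2} + 4 \cdot 4 + 24 \left(-4\right) + 6 \left(-4\right) 4}{6 \left(1 + 4^{2} + 4 \cdot 4\right)}\right)\right) + 158 = - 101 \left(2 - \left(3 - \frac{16 + 16 - 96 - 96}{6 \left(1 + 16 + 16\right)}\right)\right) + 158 = - 101 \left(2 - \left(3 - \frac{1}{6} \cdot \frac{1}{33} \left(-160\right)\right)\right) + 158 = - 101 \left(2 - \left(3 - - \frac{80}{99}\right)\right) + 158 = - 101 \left(2 - \frac{377}{99}\right) + 158 = \left(-101\right) \left(- \frac{179}{99}\right) + 158 = \frac{18079}{99} + 158 = \frac{33721}{99}$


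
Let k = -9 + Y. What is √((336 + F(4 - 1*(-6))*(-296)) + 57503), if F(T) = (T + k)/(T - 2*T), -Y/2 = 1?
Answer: √1445235/5 ≈ 240.44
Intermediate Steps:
Y = -2 (Y = -2*1 = -2)
k = -11 (k = -9 - 2 = -11)
F(T) = -(-11 + T)/T (F(T) = (T - 11)/(T - 2*T) = (-11 + T)/((-T)) = (-11 + T)*(-1/T) = -(-11 + T)/T)
√((336 + F(4 - 1*(-6))*(-296)) + 57503) = √((336 + ((11 - (4 - 1*(-6)))/(4 - 1*(-6)))*(-296)) + 57503) = √((336 + ((11 - (4 + 6))/(4 + 6))*(-296)) + 57503) = √((336 + ((11 - 1*10)/10)*(-296)) + 57503) = √((336 + ((11 - 10)/10)*(-296)) + 57503) = √((336 + ((⅒)*1)*(-296)) + 57503) = √((336 + (⅒)*(-296)) + 57503) = √((336 - 148/5) + 57503) = √(1532/5 + 57503) = √(289047/5) = √1445235/5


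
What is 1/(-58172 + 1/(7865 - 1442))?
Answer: -6423/373638755 ≈ -1.7190e-5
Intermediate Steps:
1/(-58172 + 1/(7865 - 1442)) = 1/(-58172 + 1/6423) = 1/(-373638755/6423) = -6423/373638755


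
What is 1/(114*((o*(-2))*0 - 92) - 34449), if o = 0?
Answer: -1/44937 ≈ -2.2253e-5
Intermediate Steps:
1/(114*((o*(-2))*0 - 92) - 34449) = 1/(114*((0*(-2))*0 - 92) - 34449) = 1/(114*(0*0 - 92) - 34449) = 1/(114*(0 - 92) - 34449) = 1/(114*(-92) - 34449) = 1/(-10488 - 34449) = 1/(-44937) = -1/44937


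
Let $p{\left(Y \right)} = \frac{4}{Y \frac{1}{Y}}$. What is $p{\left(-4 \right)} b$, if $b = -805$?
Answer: $-3220$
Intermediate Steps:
$p{\left(Y \right)} = 4$ ($p{\left(Y \right)} = \frac{4}{1} = 4 \cdot 1 = 4$)
$p{\left(-4 \right)} b = 4 \left(-805\right) = -3220$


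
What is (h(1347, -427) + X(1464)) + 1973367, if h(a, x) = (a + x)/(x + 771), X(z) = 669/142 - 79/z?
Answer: 8820178126081/4469592 ≈ 1.9734e+6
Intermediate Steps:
X(z) = 669/142 - 79/z (X(z) = 669*(1/142) - 79/z = 669/142 - 79/z)
h(a, x) = (a + x)/(771 + x)
(h(1347, -427) + X(1464)) + 1973367 = ((1347 - 427)/(771 - 427) + (669/142 - 79/1464)) + 1973367 = (920/344 + (669/142 - 79*1/1464)) + 1973367 = ((1/344)*920 + (669/142 - 79/1464)) + 1973367 = (115/43 + 484099/103944) + 1973367 = 32769817/4469592 + 1973367 = 8820178126081/4469592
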